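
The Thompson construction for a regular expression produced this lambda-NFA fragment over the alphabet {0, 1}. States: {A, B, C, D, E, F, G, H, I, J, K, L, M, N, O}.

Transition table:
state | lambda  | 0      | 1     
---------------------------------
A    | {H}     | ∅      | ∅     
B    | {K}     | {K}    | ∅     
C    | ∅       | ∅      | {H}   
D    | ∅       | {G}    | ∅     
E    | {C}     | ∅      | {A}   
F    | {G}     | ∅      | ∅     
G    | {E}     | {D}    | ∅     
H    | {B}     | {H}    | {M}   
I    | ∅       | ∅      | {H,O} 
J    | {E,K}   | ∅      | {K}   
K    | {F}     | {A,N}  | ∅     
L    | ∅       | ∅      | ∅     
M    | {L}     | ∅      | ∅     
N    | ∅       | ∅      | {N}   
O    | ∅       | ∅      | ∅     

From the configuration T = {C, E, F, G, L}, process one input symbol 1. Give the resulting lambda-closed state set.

C on 1 → {H}.
E on 1 → {A}.
No 1-transition from F, G, L.
Union after reading 1: {A, H}.
Now take the lambda-closure:
From H via lambda: add B.
From B via lambda: add K.
From K via lambda: add F.
From F via lambda: add G.
From G via lambda: add E.
From E via lambda: add C.
No new states can be added; the closed set is {A, B, C, E, F, G, H, K}.

{A, B, C, E, F, G, H, K}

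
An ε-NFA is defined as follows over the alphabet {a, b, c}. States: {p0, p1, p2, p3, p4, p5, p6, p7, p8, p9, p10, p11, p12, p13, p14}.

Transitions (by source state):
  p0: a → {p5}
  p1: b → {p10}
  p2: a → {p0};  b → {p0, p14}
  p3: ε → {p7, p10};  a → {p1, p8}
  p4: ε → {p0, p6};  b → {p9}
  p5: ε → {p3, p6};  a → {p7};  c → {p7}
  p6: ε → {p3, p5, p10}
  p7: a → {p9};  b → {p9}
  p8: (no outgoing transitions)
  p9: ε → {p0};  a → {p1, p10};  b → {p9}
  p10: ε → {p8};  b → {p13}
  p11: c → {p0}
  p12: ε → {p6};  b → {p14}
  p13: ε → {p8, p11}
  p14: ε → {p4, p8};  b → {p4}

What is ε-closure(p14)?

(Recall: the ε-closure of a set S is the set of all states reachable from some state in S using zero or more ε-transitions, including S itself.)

Start with {p14}.
From p14 via ε: add p4, p8.
From p4 via ε: add p0, p6.
From p6 via ε: add p3, p5, p10.
From p3 via ε: add p7.
No new states can be added; the closed set is {p0, p3, p4, p5, p6, p7, p8, p10, p14}.

{p0, p3, p4, p5, p6, p7, p8, p10, p14}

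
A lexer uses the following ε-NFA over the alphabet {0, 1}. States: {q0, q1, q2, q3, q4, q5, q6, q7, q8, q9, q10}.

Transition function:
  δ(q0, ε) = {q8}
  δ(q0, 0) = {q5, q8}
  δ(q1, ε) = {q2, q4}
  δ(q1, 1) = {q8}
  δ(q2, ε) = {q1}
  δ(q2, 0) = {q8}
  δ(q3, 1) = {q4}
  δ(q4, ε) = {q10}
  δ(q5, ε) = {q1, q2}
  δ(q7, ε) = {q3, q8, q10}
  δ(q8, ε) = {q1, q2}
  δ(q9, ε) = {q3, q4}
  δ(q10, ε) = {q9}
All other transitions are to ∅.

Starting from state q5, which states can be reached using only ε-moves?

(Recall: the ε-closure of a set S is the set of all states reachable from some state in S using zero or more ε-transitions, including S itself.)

{q1, q2, q3, q4, q5, q9, q10}

Start with {q5}.
From q5 via ε: add q1, q2.
From q1 via ε: add q4.
From q4 via ε: add q10.
From q10 via ε: add q9.
From q9 via ε: add q3.
No new states can be added; the closed set is {q1, q2, q3, q4, q5, q9, q10}.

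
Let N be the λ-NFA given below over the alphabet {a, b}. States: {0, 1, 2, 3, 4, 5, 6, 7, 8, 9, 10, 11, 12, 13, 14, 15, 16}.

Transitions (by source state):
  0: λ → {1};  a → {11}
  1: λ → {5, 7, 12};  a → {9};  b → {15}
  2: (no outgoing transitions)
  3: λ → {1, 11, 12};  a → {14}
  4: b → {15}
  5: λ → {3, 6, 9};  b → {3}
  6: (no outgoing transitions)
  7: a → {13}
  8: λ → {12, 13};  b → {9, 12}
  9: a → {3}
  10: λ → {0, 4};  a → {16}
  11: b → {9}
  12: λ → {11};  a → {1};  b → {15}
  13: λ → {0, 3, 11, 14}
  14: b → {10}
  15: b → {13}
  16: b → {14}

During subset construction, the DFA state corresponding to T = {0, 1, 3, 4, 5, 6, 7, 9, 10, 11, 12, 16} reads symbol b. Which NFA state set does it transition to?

{1, 3, 5, 6, 7, 9, 11, 12, 14, 15}

1 on b → {15}.
4 on b → {15}.
5 on b → {3}.
11 on b → {9}.
12 on b → {15}.
16 on b → {14}.
No b-transition from 0, 3, 6, 7, 9, 10.
Union after reading b: {3, 9, 14, 15}.
Now take the λ-closure:
From 3 via λ: add 1, 11, 12.
From 1 via λ: add 5, 7.
From 5 via λ: add 6.
No new states can be added; the closed set is {1, 3, 5, 6, 7, 9, 11, 12, 14, 15}.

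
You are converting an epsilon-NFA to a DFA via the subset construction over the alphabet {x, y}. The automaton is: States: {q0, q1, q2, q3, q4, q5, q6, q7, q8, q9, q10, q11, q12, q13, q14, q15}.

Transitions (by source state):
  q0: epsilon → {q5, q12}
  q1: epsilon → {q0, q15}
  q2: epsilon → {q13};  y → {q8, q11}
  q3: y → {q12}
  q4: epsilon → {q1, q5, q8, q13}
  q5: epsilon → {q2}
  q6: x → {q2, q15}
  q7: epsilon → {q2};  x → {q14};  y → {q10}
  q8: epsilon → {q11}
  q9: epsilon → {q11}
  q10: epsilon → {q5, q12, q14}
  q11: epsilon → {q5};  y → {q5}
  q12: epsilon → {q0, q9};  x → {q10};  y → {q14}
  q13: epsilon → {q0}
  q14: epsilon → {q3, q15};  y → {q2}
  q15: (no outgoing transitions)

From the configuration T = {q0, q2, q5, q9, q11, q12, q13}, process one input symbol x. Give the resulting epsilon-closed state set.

{q0, q2, q3, q5, q9, q10, q11, q12, q13, q14, q15}

q12 on x → {q10}.
No x-transition from q0, q2, q5, q9, q11, q13.
Union after reading x: {q10}.
Now take the epsilon-closure:
From q10 via epsilon: add q5, q12, q14.
From q5 via epsilon: add q2.
From q12 via epsilon: add q0, q9.
From q14 via epsilon: add q3, q15.
From q2 via epsilon: add q13.
From q9 via epsilon: add q11.
No new states can be added; the closed set is {q0, q2, q3, q5, q9, q10, q11, q12, q13, q14, q15}.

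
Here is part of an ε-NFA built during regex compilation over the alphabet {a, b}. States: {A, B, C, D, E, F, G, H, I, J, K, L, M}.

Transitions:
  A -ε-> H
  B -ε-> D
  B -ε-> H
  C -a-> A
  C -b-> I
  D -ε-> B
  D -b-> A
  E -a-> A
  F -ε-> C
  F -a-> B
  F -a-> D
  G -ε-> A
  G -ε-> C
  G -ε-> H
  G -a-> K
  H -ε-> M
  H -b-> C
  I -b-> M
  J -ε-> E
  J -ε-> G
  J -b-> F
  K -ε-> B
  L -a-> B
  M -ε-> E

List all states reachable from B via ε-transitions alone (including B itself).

{B, D, E, H, M}

Start with {B}.
From B via ε: add D, H.
From H via ε: add M.
From M via ε: add E.
No new states can be added; the closed set is {B, D, E, H, M}.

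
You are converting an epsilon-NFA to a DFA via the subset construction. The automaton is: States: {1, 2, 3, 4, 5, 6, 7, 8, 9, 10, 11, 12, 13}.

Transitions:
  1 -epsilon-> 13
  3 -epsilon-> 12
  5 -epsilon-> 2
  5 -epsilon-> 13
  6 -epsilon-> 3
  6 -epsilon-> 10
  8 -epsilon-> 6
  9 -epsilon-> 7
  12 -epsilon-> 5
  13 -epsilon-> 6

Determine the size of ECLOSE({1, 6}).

Start with {1, 6}.
From 1 via epsilon: add 13.
From 6 via epsilon: add 3, 10.
From 3 via epsilon: add 12.
From 12 via epsilon: add 5.
From 5 via epsilon: add 2.
epsilon-closure = {1, 2, 3, 5, 6, 10, 12, 13}, which has 8 states.

8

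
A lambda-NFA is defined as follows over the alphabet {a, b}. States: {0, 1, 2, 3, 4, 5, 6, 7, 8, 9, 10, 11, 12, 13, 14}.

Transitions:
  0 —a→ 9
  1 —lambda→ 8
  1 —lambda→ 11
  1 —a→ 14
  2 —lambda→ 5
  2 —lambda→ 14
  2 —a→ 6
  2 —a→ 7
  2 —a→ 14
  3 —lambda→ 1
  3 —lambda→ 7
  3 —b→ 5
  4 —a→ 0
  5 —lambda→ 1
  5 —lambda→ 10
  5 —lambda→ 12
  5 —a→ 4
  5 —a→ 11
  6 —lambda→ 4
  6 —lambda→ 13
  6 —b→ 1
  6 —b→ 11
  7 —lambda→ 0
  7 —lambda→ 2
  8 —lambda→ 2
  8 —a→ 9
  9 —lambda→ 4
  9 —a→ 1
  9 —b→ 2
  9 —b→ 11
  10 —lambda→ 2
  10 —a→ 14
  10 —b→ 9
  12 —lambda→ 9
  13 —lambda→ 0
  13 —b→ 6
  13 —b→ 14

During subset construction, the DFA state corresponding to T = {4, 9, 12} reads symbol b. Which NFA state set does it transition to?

9 on b → {2, 11}.
No b-transition from 4, 12.
Union after reading b: {2, 11}.
Now take the lambda-closure:
From 2 via lambda: add 5, 14.
From 5 via lambda: add 1, 10, 12.
From 1 via lambda: add 8.
From 12 via lambda: add 9.
From 9 via lambda: add 4.
No new states can be added; the closed set is {1, 2, 4, 5, 8, 9, 10, 11, 12, 14}.

{1, 2, 4, 5, 8, 9, 10, 11, 12, 14}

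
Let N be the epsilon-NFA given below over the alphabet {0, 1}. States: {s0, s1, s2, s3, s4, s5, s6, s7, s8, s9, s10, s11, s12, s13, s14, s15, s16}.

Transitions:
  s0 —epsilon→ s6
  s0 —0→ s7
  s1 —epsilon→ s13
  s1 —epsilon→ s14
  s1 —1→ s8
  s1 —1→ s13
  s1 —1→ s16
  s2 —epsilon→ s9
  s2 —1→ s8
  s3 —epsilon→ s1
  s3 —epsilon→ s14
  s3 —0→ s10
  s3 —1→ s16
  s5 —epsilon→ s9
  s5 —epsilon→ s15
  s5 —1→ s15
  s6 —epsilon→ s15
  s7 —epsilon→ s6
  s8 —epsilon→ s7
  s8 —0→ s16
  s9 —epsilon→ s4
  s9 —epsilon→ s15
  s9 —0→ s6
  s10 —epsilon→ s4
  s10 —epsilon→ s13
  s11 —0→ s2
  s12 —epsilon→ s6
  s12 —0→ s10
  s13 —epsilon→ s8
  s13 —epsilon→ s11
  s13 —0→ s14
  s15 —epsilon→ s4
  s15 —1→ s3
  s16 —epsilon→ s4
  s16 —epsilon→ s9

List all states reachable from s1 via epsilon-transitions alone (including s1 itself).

{s1, s4, s6, s7, s8, s11, s13, s14, s15}

Start with {s1}.
From s1 via epsilon: add s13, s14.
From s13 via epsilon: add s8, s11.
From s8 via epsilon: add s7.
From s7 via epsilon: add s6.
From s6 via epsilon: add s15.
From s15 via epsilon: add s4.
No new states can be added; the closed set is {s1, s4, s6, s7, s8, s11, s13, s14, s15}.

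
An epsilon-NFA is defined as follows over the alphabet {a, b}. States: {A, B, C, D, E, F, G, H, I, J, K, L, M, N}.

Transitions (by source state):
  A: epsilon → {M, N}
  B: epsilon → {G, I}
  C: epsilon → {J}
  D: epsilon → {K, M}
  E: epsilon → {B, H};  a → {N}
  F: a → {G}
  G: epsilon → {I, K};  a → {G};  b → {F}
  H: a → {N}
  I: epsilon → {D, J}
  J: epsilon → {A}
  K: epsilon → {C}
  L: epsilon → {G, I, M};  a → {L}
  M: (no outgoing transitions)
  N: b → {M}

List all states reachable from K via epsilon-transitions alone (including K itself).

Start with {K}.
From K via epsilon: add C.
From C via epsilon: add J.
From J via epsilon: add A.
From A via epsilon: add M, N.
No new states can be added; the closed set is {A, C, J, K, M, N}.

{A, C, J, K, M, N}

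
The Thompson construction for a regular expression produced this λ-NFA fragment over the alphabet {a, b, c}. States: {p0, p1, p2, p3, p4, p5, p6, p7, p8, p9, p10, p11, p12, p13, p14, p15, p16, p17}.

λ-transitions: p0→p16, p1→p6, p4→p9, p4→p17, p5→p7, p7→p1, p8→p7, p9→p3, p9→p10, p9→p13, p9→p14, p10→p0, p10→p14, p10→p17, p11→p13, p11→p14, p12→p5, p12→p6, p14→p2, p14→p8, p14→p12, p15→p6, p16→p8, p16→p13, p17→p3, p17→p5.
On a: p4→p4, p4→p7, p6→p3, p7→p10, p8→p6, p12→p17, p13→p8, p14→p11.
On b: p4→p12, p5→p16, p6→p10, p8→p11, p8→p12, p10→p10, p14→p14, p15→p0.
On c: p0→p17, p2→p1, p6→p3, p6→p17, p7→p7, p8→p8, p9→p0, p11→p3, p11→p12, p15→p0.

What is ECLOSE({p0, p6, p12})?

Start with {p0, p6, p12}.
From p0 via λ: add p16.
From p12 via λ: add p5.
From p5 via λ: add p7.
From p16 via λ: add p8, p13.
From p7 via λ: add p1.
No new states can be added; the closed set is {p0, p1, p5, p6, p7, p8, p12, p13, p16}.

{p0, p1, p5, p6, p7, p8, p12, p13, p16}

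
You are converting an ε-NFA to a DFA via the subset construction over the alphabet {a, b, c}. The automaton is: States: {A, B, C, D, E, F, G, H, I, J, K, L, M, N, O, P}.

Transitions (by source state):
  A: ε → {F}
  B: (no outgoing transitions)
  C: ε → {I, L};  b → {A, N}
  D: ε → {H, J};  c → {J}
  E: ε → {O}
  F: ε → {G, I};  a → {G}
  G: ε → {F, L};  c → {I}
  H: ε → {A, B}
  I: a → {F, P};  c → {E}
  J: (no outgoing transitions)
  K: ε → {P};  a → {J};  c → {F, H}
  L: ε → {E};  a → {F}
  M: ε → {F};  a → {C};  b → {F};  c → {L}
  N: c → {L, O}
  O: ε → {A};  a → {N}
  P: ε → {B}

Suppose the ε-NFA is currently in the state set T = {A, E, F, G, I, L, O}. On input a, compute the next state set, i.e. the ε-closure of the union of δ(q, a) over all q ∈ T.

{A, B, E, F, G, I, L, N, O, P}

F on a → {G}.
I on a → {F, P}.
L on a → {F}.
O on a → {N}.
No a-transition from A, E, G.
Union after reading a: {F, G, N, P}.
Now take the ε-closure:
From F via ε: add I.
From G via ε: add L.
From P via ε: add B.
From L via ε: add E.
From E via ε: add O.
From O via ε: add A.
No new states can be added; the closed set is {A, B, E, F, G, I, L, N, O, P}.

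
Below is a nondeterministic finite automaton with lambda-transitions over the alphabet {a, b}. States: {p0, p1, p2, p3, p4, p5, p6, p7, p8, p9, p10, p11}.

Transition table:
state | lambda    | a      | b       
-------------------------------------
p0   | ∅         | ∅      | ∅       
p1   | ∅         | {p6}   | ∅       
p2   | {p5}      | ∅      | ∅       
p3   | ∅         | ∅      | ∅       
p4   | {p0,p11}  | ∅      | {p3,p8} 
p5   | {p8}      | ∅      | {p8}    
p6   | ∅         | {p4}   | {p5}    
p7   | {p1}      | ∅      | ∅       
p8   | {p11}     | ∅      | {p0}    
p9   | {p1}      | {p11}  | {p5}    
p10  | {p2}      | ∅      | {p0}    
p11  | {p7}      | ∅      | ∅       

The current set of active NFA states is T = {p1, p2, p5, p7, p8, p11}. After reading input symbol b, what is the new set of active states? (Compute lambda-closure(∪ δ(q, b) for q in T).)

{p0, p1, p7, p8, p11}

p5 on b → {p8}.
p8 on b → {p0}.
No b-transition from p1, p2, p7, p11.
Union after reading b: {p0, p8}.
Now take the lambda-closure:
From p8 via lambda: add p11.
From p11 via lambda: add p7.
From p7 via lambda: add p1.
No new states can be added; the closed set is {p0, p1, p7, p8, p11}.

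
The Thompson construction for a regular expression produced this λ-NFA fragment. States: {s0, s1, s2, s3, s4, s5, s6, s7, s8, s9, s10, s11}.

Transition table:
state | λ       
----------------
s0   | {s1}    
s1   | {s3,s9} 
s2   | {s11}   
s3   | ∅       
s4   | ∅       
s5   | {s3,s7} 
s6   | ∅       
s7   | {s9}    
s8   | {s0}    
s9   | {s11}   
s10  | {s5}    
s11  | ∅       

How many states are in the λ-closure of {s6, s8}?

Start with {s6, s8}.
From s8 via λ: add s0.
From s0 via λ: add s1.
From s1 via λ: add s3, s9.
From s9 via λ: add s11.
λ-closure = {s0, s1, s3, s6, s8, s9, s11}, which has 7 states.

7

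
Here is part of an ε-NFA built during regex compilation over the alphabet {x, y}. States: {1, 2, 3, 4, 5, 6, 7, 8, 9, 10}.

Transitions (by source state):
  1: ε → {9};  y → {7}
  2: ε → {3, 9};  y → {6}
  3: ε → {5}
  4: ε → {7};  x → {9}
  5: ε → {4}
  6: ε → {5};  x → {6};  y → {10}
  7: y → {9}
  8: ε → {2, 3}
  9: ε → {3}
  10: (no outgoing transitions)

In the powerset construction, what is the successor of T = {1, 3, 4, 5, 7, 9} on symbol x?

4 on x → {9}.
No x-transition from 1, 3, 5, 7, 9.
Union after reading x: {9}.
Now take the ε-closure:
From 9 via ε: add 3.
From 3 via ε: add 5.
From 5 via ε: add 4.
From 4 via ε: add 7.
No new states can be added; the closed set is {3, 4, 5, 7, 9}.

{3, 4, 5, 7, 9}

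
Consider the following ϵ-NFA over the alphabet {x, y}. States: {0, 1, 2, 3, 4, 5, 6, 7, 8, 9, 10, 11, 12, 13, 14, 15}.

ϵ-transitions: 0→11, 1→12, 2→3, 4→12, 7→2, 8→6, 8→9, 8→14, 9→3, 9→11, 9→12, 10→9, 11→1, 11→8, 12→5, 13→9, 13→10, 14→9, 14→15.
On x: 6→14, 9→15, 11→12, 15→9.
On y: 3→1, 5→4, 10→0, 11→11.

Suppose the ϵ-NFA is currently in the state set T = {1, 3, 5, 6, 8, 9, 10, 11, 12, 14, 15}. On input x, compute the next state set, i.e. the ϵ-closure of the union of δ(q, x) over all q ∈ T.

6 on x → {14}.
9 on x → {15}.
11 on x → {12}.
15 on x → {9}.
No x-transition from 1, 3, 5, 8, 10, 12, 14.
Union after reading x: {9, 12, 14, 15}.
Now take the ϵ-closure:
From 9 via ϵ: add 3, 11.
From 12 via ϵ: add 5.
From 11 via ϵ: add 1, 8.
From 8 via ϵ: add 6.
No new states can be added; the closed set is {1, 3, 5, 6, 8, 9, 11, 12, 14, 15}.

{1, 3, 5, 6, 8, 9, 11, 12, 14, 15}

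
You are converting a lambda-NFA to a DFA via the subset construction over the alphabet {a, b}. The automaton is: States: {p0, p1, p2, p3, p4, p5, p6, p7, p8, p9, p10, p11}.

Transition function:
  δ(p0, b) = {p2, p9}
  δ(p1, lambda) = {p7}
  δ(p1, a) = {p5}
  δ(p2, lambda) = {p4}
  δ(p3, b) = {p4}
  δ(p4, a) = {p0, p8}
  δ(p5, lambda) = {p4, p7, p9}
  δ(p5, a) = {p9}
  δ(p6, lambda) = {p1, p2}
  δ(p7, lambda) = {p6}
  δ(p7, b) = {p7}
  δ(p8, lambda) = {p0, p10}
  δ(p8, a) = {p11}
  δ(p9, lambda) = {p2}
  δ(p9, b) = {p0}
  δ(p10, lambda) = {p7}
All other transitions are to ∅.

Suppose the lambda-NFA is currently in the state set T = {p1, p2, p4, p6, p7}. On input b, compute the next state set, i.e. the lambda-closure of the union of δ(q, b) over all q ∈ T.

p7 on b → {p7}.
No b-transition from p1, p2, p4, p6.
Union after reading b: {p7}.
Now take the lambda-closure:
From p7 via lambda: add p6.
From p6 via lambda: add p1, p2.
From p2 via lambda: add p4.
No new states can be added; the closed set is {p1, p2, p4, p6, p7}.

{p1, p2, p4, p6, p7}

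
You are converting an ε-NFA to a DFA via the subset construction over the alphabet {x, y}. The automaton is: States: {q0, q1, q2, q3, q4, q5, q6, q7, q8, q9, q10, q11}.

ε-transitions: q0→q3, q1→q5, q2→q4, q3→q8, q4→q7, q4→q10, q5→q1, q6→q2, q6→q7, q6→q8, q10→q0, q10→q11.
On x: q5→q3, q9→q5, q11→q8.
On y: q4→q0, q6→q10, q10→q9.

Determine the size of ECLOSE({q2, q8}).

Start with {q2, q8}.
From q2 via ε: add q4.
From q4 via ε: add q7, q10.
From q10 via ε: add q0, q11.
From q0 via ε: add q3.
ε-closure = {q0, q2, q3, q4, q7, q8, q10, q11}, which has 8 states.

8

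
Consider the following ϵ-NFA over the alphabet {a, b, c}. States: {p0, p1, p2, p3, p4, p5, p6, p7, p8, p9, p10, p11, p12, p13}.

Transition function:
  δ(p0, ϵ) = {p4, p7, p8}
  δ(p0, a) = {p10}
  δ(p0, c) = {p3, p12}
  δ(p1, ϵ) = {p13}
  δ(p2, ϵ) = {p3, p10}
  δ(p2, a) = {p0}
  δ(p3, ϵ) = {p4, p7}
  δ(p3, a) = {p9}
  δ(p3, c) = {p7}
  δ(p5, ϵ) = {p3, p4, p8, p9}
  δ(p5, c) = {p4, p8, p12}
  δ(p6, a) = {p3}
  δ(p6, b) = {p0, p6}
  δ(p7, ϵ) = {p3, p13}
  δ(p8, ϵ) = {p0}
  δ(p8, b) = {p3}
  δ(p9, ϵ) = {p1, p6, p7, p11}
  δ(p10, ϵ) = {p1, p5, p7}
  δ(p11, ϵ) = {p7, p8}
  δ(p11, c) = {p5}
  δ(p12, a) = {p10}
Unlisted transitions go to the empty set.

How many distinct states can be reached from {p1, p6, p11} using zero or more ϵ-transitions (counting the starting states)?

Start with {p1, p6, p11}.
From p1 via ϵ: add p13.
From p11 via ϵ: add p7, p8.
From p7 via ϵ: add p3.
From p8 via ϵ: add p0.
From p0 via ϵ: add p4.
ϵ-closure = {p0, p1, p3, p4, p6, p7, p8, p11, p13}, which has 9 states.

9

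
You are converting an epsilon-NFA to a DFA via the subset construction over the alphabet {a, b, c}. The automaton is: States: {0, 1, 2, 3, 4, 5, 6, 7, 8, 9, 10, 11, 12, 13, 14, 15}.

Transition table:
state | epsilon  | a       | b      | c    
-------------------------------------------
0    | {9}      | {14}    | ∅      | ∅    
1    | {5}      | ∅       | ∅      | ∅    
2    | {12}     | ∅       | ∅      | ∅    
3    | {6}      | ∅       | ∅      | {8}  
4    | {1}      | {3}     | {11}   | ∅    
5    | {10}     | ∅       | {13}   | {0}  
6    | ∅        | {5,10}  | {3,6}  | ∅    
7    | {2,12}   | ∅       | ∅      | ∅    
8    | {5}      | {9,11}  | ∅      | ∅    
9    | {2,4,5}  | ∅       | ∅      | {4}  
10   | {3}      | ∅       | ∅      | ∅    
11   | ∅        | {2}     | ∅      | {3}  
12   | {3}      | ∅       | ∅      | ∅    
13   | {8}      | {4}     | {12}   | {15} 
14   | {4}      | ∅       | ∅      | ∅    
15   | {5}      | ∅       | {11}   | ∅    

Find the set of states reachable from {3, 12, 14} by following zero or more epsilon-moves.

Start with {3, 12, 14}.
From 3 via epsilon: add 6.
From 14 via epsilon: add 4.
From 4 via epsilon: add 1.
From 1 via epsilon: add 5.
From 5 via epsilon: add 10.
No new states can be added; the closed set is {1, 3, 4, 5, 6, 10, 12, 14}.

{1, 3, 4, 5, 6, 10, 12, 14}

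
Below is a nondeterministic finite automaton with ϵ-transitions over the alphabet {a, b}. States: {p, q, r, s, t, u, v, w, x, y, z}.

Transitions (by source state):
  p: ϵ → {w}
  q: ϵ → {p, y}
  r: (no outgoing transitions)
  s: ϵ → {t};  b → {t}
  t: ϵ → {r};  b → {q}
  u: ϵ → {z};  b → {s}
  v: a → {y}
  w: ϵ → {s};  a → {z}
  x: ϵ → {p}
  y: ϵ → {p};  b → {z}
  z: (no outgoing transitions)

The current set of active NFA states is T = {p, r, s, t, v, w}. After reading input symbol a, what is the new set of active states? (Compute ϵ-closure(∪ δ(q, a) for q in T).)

v on a → {y}.
w on a → {z}.
No a-transition from p, r, s, t.
Union after reading a: {y, z}.
Now take the ϵ-closure:
From y via ϵ: add p.
From p via ϵ: add w.
From w via ϵ: add s.
From s via ϵ: add t.
From t via ϵ: add r.
No new states can be added; the closed set is {p, r, s, t, w, y, z}.

{p, r, s, t, w, y, z}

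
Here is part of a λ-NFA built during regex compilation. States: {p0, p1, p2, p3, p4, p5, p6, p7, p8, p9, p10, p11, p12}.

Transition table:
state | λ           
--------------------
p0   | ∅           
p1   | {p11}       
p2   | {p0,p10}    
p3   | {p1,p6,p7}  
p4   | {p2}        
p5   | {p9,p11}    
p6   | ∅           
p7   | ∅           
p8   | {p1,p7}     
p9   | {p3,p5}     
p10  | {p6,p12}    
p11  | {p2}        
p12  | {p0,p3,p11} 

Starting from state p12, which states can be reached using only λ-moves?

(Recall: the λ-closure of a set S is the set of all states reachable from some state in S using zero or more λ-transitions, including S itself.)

Start with {p12}.
From p12 via λ: add p0, p3, p11.
From p3 via λ: add p1, p6, p7.
From p11 via λ: add p2.
From p2 via λ: add p10.
No new states can be added; the closed set is {p0, p1, p2, p3, p6, p7, p10, p11, p12}.

{p0, p1, p2, p3, p6, p7, p10, p11, p12}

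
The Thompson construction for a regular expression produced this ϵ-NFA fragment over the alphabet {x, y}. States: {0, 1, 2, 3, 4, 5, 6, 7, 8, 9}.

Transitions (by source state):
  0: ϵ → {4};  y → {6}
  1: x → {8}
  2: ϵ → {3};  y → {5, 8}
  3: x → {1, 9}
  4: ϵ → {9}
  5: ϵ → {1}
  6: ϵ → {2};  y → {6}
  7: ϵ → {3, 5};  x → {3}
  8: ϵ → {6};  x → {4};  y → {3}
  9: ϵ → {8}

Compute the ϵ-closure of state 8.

{2, 3, 6, 8}

Start with {8}.
From 8 via ϵ: add 6.
From 6 via ϵ: add 2.
From 2 via ϵ: add 3.
No new states can be added; the closed set is {2, 3, 6, 8}.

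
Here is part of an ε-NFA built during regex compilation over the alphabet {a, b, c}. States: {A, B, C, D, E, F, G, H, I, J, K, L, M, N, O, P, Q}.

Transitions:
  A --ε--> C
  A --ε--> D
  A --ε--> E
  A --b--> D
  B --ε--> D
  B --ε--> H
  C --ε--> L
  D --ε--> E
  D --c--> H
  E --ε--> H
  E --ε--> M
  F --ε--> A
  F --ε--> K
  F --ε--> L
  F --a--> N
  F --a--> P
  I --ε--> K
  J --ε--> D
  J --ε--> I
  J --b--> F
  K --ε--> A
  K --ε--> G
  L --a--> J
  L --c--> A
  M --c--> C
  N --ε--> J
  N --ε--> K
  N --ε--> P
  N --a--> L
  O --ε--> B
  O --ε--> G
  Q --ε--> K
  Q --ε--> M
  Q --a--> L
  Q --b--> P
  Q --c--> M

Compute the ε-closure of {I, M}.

Start with {I, M}.
From I via ε: add K.
From K via ε: add A, G.
From A via ε: add C, D, E.
From C via ε: add L.
From E via ε: add H.
No new states can be added; the closed set is {A, C, D, E, G, H, I, K, L, M}.

{A, C, D, E, G, H, I, K, L, M}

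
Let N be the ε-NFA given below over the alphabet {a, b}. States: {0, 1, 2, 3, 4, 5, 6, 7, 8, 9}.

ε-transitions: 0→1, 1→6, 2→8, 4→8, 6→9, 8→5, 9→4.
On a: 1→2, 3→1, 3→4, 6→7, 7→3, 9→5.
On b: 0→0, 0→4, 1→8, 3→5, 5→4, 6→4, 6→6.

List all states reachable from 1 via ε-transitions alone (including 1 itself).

Start with {1}.
From 1 via ε: add 6.
From 6 via ε: add 9.
From 9 via ε: add 4.
From 4 via ε: add 8.
From 8 via ε: add 5.
No new states can be added; the closed set is {1, 4, 5, 6, 8, 9}.

{1, 4, 5, 6, 8, 9}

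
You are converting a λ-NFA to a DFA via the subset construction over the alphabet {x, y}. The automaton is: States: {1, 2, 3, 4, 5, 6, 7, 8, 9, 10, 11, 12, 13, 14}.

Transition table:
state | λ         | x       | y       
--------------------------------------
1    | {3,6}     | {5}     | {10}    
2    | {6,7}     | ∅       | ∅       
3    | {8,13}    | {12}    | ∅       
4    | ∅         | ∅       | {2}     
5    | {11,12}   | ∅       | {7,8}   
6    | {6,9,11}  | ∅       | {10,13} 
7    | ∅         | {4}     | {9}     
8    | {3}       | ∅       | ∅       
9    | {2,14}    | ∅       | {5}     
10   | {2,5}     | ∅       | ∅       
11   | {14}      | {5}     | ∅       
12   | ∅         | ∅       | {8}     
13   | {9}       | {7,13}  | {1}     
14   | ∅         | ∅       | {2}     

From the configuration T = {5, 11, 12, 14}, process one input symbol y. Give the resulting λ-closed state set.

5 on y → {7, 8}.
12 on y → {8}.
14 on y → {2}.
No y-transition from 11.
Union after reading y: {2, 7, 8}.
Now take the λ-closure:
From 2 via λ: add 6.
From 8 via λ: add 3.
From 3 via λ: add 13.
From 6 via λ: add 9, 11.
From 9 via λ: add 14.
No new states can be added; the closed set is {2, 3, 6, 7, 8, 9, 11, 13, 14}.

{2, 3, 6, 7, 8, 9, 11, 13, 14}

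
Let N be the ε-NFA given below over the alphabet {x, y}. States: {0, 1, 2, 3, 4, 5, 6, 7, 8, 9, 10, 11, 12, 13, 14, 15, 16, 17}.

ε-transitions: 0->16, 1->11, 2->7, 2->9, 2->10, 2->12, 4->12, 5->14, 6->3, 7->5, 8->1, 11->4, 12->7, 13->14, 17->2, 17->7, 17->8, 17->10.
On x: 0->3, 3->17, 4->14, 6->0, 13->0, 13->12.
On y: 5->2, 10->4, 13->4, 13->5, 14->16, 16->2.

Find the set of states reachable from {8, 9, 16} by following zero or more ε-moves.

Start with {8, 9, 16}.
From 8 via ε: add 1.
From 1 via ε: add 11.
From 11 via ε: add 4.
From 4 via ε: add 12.
From 12 via ε: add 7.
From 7 via ε: add 5.
From 5 via ε: add 14.
No new states can be added; the closed set is {1, 4, 5, 7, 8, 9, 11, 12, 14, 16}.

{1, 4, 5, 7, 8, 9, 11, 12, 14, 16}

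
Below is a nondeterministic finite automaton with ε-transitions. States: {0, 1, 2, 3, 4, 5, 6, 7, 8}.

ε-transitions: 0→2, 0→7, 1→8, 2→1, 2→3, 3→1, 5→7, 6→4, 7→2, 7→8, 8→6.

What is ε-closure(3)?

Start with {3}.
From 3 via ε: add 1.
From 1 via ε: add 8.
From 8 via ε: add 6.
From 6 via ε: add 4.
No new states can be added; the closed set is {1, 3, 4, 6, 8}.

{1, 3, 4, 6, 8}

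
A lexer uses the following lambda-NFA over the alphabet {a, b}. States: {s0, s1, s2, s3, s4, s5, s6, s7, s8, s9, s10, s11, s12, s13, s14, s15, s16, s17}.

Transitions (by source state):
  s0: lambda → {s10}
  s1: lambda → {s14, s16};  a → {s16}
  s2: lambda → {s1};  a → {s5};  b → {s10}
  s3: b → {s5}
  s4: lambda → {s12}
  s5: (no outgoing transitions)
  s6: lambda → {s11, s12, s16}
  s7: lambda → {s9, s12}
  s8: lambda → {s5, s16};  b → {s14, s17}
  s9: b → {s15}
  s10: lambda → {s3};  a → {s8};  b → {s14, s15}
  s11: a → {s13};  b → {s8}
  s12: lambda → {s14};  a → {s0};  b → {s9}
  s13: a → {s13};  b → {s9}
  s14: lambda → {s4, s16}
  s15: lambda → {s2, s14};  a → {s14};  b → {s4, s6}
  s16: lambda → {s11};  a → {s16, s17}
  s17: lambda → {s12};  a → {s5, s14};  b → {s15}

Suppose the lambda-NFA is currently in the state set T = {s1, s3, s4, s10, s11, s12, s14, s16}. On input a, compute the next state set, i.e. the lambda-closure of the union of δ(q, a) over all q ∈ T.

{s0, s3, s4, s5, s8, s10, s11, s12, s13, s14, s16, s17}

s1 on a → {s16}.
s10 on a → {s8}.
s11 on a → {s13}.
s12 on a → {s0}.
s16 on a → {s16, s17}.
No a-transition from s3, s4, s14.
Union after reading a: {s0, s8, s13, s16, s17}.
Now take the lambda-closure:
From s0 via lambda: add s10.
From s8 via lambda: add s5.
From s16 via lambda: add s11.
From s17 via lambda: add s12.
From s10 via lambda: add s3.
From s12 via lambda: add s14.
From s14 via lambda: add s4.
No new states can be added; the closed set is {s0, s3, s4, s5, s8, s10, s11, s12, s13, s14, s16, s17}.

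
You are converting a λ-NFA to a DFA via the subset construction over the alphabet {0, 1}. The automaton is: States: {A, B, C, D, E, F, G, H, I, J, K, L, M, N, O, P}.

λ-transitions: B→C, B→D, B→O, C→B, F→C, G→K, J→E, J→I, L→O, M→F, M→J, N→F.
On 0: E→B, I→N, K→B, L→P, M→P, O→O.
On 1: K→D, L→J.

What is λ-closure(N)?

Start with {N}.
From N via λ: add F.
From F via λ: add C.
From C via λ: add B.
From B via λ: add D, O.
No new states can be added; the closed set is {B, C, D, F, N, O}.

{B, C, D, F, N, O}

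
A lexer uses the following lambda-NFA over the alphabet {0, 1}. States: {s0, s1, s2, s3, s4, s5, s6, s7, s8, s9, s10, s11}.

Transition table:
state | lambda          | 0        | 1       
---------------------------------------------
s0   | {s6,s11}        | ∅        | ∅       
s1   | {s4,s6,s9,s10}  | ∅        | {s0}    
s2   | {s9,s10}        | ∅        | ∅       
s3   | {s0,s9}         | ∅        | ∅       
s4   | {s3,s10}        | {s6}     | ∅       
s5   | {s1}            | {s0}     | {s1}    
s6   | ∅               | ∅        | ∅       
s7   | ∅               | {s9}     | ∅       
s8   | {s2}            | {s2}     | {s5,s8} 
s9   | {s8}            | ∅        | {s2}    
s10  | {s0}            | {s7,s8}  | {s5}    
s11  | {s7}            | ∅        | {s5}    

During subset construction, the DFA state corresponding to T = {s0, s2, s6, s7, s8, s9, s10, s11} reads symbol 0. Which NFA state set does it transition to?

s7 on 0 → {s9}.
s8 on 0 → {s2}.
s10 on 0 → {s7, s8}.
No 0-transition from s0, s2, s6, s9, s11.
Union after reading 0: {s2, s7, s8, s9}.
Now take the lambda-closure:
From s2 via lambda: add s10.
From s10 via lambda: add s0.
From s0 via lambda: add s6, s11.
No new states can be added; the closed set is {s0, s2, s6, s7, s8, s9, s10, s11}.

{s0, s2, s6, s7, s8, s9, s10, s11}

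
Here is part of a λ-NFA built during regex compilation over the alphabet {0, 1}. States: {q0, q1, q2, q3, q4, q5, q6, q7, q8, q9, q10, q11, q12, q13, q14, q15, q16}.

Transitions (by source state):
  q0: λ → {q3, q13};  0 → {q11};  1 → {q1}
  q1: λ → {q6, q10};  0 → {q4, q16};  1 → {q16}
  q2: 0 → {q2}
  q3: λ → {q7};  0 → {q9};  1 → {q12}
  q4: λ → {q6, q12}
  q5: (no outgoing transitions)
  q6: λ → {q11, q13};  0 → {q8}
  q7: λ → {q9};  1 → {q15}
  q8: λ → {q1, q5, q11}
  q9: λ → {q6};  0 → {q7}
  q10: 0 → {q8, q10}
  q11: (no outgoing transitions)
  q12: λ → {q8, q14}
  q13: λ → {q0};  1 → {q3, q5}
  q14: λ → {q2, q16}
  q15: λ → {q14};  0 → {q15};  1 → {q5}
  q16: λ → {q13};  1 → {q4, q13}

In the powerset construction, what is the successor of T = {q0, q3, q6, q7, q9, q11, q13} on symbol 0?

{q0, q1, q3, q5, q6, q7, q8, q9, q10, q11, q13}

q0 on 0 → {q11}.
q3 on 0 → {q9}.
q6 on 0 → {q8}.
q9 on 0 → {q7}.
No 0-transition from q7, q11, q13.
Union after reading 0: {q7, q8, q9, q11}.
Now take the λ-closure:
From q8 via λ: add q1, q5.
From q9 via λ: add q6.
From q1 via λ: add q10.
From q6 via λ: add q13.
From q13 via λ: add q0.
From q0 via λ: add q3.
No new states can be added; the closed set is {q0, q1, q3, q5, q6, q7, q8, q9, q10, q11, q13}.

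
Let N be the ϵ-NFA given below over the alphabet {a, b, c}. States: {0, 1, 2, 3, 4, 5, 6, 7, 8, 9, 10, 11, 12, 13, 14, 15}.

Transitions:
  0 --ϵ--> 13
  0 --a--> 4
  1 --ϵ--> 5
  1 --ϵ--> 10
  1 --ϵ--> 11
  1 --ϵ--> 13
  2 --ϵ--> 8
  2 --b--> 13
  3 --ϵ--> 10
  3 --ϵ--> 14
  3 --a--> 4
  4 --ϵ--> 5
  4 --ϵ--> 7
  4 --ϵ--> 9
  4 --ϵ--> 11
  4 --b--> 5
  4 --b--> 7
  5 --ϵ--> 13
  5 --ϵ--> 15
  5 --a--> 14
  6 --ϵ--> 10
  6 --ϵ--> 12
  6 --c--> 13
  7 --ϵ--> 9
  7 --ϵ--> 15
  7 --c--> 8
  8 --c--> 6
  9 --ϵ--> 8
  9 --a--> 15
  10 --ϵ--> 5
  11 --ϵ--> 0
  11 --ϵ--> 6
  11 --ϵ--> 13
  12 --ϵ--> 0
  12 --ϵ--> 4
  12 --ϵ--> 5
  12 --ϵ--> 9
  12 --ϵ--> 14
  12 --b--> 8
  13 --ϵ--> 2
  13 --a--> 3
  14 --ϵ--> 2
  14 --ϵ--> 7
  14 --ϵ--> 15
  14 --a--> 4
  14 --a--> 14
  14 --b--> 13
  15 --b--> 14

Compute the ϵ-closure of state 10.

{2, 5, 8, 10, 13, 15}

Start with {10}.
From 10 via ϵ: add 5.
From 5 via ϵ: add 13, 15.
From 13 via ϵ: add 2.
From 2 via ϵ: add 8.
No new states can be added; the closed set is {2, 5, 8, 10, 13, 15}.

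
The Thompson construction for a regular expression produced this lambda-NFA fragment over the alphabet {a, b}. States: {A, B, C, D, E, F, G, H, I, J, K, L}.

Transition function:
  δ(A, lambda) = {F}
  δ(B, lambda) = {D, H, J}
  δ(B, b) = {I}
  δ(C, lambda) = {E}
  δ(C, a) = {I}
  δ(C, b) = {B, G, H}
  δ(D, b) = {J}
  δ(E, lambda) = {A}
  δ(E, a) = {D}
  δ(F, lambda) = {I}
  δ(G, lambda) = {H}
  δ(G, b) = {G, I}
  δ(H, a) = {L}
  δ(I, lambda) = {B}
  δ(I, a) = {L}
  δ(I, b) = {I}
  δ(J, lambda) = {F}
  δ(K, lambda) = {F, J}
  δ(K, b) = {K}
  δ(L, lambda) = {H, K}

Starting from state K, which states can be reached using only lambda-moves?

Start with {K}.
From K via lambda: add F, J.
From F via lambda: add I.
From I via lambda: add B.
From B via lambda: add D, H.
No new states can be added; the closed set is {B, D, F, H, I, J, K}.

{B, D, F, H, I, J, K}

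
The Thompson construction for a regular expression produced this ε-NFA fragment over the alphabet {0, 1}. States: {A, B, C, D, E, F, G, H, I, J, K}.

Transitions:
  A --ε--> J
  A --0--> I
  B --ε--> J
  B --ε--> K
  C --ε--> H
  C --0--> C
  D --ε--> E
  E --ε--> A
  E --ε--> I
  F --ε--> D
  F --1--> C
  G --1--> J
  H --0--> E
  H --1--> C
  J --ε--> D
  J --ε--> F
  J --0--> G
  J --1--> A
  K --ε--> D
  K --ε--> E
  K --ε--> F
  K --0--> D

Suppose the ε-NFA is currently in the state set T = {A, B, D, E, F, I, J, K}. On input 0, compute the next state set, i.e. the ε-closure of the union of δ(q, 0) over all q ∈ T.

A on 0 → {I}.
J on 0 → {G}.
K on 0 → {D}.
No 0-transition from B, D, E, F, I.
Union after reading 0: {D, G, I}.
Now take the ε-closure:
From D via ε: add E.
From E via ε: add A.
From A via ε: add J.
From J via ε: add F.
No new states can be added; the closed set is {A, D, E, F, G, I, J}.

{A, D, E, F, G, I, J}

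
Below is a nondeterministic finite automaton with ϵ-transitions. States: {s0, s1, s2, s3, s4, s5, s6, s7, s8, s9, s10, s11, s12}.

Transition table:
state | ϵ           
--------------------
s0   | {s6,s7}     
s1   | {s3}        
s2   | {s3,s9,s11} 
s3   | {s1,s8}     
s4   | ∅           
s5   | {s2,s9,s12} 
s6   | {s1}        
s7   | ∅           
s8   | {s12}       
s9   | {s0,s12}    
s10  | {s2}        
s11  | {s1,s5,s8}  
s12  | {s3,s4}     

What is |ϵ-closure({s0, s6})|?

Start with {s0, s6}.
From s0 via ϵ: add s7.
From s6 via ϵ: add s1.
From s1 via ϵ: add s3.
From s3 via ϵ: add s8.
From s8 via ϵ: add s12.
From s12 via ϵ: add s4.
ϵ-closure = {s0, s1, s3, s4, s6, s7, s8, s12}, which has 8 states.

8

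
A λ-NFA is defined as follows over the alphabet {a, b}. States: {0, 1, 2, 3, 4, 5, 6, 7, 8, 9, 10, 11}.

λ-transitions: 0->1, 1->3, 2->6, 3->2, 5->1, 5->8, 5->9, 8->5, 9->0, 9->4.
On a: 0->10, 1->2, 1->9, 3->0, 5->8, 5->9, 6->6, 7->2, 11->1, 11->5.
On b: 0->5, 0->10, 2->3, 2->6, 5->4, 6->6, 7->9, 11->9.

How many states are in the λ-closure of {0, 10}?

6

Start with {0, 10}.
From 0 via λ: add 1.
From 1 via λ: add 3.
From 3 via λ: add 2.
From 2 via λ: add 6.
λ-closure = {0, 1, 2, 3, 6, 10}, which has 6 states.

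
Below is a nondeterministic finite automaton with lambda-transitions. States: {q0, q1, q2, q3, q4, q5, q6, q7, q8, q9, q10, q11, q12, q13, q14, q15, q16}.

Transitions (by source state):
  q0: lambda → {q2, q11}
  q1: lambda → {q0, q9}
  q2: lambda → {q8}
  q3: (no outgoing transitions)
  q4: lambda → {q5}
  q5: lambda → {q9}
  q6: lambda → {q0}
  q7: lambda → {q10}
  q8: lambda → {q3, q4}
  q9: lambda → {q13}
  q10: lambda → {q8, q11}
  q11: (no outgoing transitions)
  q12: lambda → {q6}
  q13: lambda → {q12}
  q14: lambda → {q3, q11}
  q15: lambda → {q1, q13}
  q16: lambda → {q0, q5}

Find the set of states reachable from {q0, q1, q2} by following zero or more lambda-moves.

{q0, q1, q2, q3, q4, q5, q6, q8, q9, q11, q12, q13}

Start with {q0, q1, q2}.
From q0 via lambda: add q11.
From q1 via lambda: add q9.
From q2 via lambda: add q8.
From q8 via lambda: add q3, q4.
From q9 via lambda: add q13.
From q4 via lambda: add q5.
From q13 via lambda: add q12.
From q12 via lambda: add q6.
No new states can be added; the closed set is {q0, q1, q2, q3, q4, q5, q6, q8, q9, q11, q12, q13}.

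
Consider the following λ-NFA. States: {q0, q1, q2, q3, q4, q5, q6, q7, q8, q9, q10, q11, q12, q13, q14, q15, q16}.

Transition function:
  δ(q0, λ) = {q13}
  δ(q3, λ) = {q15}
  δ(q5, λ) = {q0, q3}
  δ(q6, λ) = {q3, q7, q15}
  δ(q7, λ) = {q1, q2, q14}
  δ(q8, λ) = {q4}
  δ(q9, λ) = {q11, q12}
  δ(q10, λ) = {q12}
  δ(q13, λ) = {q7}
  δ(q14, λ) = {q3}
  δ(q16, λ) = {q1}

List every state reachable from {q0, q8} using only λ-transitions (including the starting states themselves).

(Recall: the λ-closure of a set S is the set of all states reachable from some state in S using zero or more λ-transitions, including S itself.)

Start with {q0, q8}.
From q0 via λ: add q13.
From q8 via λ: add q4.
From q13 via λ: add q7.
From q7 via λ: add q1, q2, q14.
From q14 via λ: add q3.
From q3 via λ: add q15.
No new states can be added; the closed set is {q0, q1, q2, q3, q4, q7, q8, q13, q14, q15}.

{q0, q1, q2, q3, q4, q7, q8, q13, q14, q15}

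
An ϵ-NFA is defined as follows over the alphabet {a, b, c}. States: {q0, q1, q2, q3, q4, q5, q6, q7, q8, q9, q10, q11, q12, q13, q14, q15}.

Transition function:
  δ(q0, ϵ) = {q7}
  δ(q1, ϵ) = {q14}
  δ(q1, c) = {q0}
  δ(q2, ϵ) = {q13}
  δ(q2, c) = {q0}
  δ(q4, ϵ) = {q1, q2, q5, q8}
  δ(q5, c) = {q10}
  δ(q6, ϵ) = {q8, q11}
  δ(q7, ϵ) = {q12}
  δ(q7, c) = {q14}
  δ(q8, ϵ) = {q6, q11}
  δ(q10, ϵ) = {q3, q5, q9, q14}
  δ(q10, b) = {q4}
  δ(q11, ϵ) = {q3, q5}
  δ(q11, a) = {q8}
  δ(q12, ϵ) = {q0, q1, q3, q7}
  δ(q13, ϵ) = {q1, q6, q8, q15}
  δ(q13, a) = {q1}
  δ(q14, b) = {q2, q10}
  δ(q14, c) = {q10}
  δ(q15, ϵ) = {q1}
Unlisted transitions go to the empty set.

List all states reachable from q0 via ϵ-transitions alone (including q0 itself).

Start with {q0}.
From q0 via ϵ: add q7.
From q7 via ϵ: add q12.
From q12 via ϵ: add q1, q3.
From q1 via ϵ: add q14.
No new states can be added; the closed set is {q0, q1, q3, q7, q12, q14}.

{q0, q1, q3, q7, q12, q14}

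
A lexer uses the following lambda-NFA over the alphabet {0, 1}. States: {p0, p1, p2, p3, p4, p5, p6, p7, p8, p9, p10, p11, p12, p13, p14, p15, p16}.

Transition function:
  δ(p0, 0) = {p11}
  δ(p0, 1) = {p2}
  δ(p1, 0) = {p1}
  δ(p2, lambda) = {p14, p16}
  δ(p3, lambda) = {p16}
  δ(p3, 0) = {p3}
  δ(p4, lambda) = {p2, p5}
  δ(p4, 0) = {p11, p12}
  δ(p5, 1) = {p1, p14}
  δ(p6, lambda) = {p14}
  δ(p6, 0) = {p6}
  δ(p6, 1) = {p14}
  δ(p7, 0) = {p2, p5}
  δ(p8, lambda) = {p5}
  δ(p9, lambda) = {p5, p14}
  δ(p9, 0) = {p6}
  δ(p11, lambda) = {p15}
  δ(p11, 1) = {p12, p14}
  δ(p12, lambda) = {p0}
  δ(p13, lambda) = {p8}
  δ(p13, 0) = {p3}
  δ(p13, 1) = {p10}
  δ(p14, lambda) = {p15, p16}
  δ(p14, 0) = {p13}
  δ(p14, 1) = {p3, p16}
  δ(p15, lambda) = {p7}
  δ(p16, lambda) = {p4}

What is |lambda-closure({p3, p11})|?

Start with {p3, p11}.
From p3 via lambda: add p16.
From p11 via lambda: add p15.
From p15 via lambda: add p7.
From p16 via lambda: add p4.
From p4 via lambda: add p2, p5.
From p2 via lambda: add p14.
lambda-closure = {p2, p3, p4, p5, p7, p11, p14, p15, p16}, which has 9 states.

9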